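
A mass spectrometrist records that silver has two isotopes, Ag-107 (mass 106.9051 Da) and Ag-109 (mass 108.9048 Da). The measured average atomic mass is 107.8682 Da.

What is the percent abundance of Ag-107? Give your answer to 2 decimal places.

51.84%

Let x be the fractional abundance of Ag-107; then Ag-109 has abundance 1 − x.
106.9051·x + 108.9048·(1 − x) = 107.8682
(106.9051 − 108.9048)·x = 107.8682 − 108.9048
x = -1.0366 / -1.9997 = 0.51838 → 51.84% Ag-107, 48.16% Ag-109.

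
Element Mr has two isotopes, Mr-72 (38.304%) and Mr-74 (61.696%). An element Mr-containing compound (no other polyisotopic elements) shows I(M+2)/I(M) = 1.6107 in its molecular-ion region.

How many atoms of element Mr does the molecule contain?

1

With n Mr atoms, P(M+2)/P(M) = C(n,1)·p^(n−1)q / p^n = n·q/p = n · 0.61696/0.38304.
n = 1.6107 × 0.38304/0.61696 = 1.00 ≈ 1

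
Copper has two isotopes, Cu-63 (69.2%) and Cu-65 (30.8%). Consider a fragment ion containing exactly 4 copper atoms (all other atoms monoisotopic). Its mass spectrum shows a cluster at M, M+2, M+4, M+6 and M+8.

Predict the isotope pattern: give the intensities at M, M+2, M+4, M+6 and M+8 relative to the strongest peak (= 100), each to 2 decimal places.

56.17 : 100.00 : 66.76 : 19.81 : 2.20

Each Cu atom is independently Cu-63 (p = 0.692) or Cu-65 (q = 0.308); the cluster is the binomial expansion (p + q)^4.
P(M) = 0.692^4 = 0.229311
P(M+2) = 4 × 0.692^3 × 0.308^1 = 0.408253
P(M+4) = 6 × 0.692^2 × 0.308^2 = 0.272562
P(M+6) = 4 × 0.692^1 × 0.308^3 = 0.080876
P(M+8) = 0.308^4 = 0.008999
The M+2 peak is largest (0.408253); scaling to 100 gives 56.17 : 100.00 : 66.76 : 19.81 : 2.20.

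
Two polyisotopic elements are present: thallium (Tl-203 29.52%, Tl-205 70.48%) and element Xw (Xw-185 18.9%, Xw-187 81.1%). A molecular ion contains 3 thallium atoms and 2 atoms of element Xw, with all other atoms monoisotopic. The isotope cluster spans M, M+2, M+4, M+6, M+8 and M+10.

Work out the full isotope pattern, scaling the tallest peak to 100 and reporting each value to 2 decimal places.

0.23 : 3.65 : 22.47 : 67.70 : 100.00 : 58.05

Thallium pattern (n=3): 0.02572463 : 0.18425524 : 0.43991564 : 0.35010449
Element Xw pattern (n=2): 0.035721 : 0.306558 : 0.657721
Convolve the two distributions (both contribute in 2-u steps):
  M: 0.02572463×0.035721 = 0.000919
  M+2: 0.02572463×0.306558 + 0.18425524×0.035721 = 0.014468
  M+4: 0.02572463×0.657721 + 0.18425524×0.306558 + 0.43991564×0.035721 = 0.089119
  M+6: 0.18425524×0.657721 + 0.43991564×0.306558 + 0.35010449×0.035721 = 0.268554
  M+8: 0.43991564×0.657721 + 0.35010449×0.306558 = 0.396669
  M+10: 0.35010449×0.657721 = 0.230271
Scale to base peak (0.396669) = 100: 0.23 : 3.65 : 22.47 : 67.70 : 100.00 : 58.05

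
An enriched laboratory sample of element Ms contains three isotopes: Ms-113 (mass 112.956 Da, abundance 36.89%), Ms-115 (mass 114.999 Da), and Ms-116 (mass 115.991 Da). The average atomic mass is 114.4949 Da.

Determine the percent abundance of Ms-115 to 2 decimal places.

37.95%

Let x and y be the fractions of Ms-115 and Ms-116. Then x + y = 1 − 0.3689 = 0.6311 and 114.999x + 115.991y = 114.4949 − 0.3689×112.956 = 72.8254316.
Substituting: 114.999x + 115.991(0.6311 − x) = 72.8254316
(114.999 − 115.991)x = -0.3764885  ⇒  x = 0.37952, y = 0.25158
Ms-115: 37.95%, Ms-116: 25.16%.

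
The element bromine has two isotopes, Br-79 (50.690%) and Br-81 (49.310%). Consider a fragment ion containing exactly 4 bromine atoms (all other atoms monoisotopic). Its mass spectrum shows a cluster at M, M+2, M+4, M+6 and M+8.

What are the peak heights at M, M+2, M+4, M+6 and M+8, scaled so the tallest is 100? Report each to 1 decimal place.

Expanding (0.50690 + 0.49310)^4:
P(M) = 0.50690^4 = 0.066022
P(M+2) = 4 × 0.50690^3 × 0.49310^1 = 0.256899
P(M+4) = 6 × 0.50690^2 × 0.49310^2 = 0.374857
P(M+6) = 4 × 0.50690^1 × 0.49310^3 = 0.243101
P(M+8) = 0.49310^4 = 0.059121
The M+4 peak is largest (0.374857); scaling to 100 gives 17.6 : 68.5 : 100.0 : 64.9 : 15.8.

17.6 : 68.5 : 100.0 : 64.9 : 15.8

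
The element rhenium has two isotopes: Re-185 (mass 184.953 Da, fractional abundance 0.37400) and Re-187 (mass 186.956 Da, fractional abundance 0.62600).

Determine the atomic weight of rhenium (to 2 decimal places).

186.21 Da

The abundance-weighted mean is 0.37400 × 184.953 + 0.62600 × 186.956
= 69.1724 + 117.0345 = 186.2069 Da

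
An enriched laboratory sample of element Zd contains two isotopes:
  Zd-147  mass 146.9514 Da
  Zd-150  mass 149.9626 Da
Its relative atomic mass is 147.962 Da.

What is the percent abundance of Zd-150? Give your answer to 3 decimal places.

33.561%

Writing the weighted mean with unknown fraction x of Zd-147:
146.9514·x + 149.9626·(1 − x) = 147.962
(146.9514 − 149.9626)·x = 147.962 − 149.9626
x = -2.0006 / -3.0112 = 0.66439 → 66.439% Zd-147, 33.561% Zd-150.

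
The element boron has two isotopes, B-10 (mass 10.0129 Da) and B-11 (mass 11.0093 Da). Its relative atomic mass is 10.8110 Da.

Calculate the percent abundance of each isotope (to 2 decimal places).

B-10: 19.90%, B-11: 80.10%

Let x be the fractional abundance of B-10; then B-11 has abundance 1 − x.
10.0129·x + 11.0093·(1 − x) = 10.8110
(10.0129 − 11.0093)·x = 10.8110 − 11.0093
x = -0.1983 / -0.9964 = 0.19902 → 19.90% B-10, 80.10% B-11.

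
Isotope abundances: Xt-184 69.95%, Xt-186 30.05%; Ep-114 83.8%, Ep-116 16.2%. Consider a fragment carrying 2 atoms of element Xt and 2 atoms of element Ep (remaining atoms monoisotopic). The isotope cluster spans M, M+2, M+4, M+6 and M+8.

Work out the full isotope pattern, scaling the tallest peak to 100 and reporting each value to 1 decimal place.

80.3 : 100.0 : 44.5 : 8.3 : 0.6

Element Xt pattern (n=2): 0.48930025 : 0.4203995 : 0.09030025
Element Ep pattern (n=2): 0.702244 : 0.271512 : 0.026244
Convolve the two distributions (both contribute in 2-u steps):
  M: 0.48930025×0.702244 = 0.343608
  M+2: 0.48930025×0.271512 + 0.4203995×0.702244 = 0.428074
  M+4: 0.48930025×0.026244 + 0.4203995×0.271512 + 0.09030025×0.702244 = 0.190398
  M+6: 0.4203995×0.026244 + 0.09030025×0.271512 = 0.035551
  M+8: 0.09030025×0.026244 = 0.002370
Scale to base peak (0.428074) = 100: 80.3 : 100.0 : 44.5 : 8.3 : 0.6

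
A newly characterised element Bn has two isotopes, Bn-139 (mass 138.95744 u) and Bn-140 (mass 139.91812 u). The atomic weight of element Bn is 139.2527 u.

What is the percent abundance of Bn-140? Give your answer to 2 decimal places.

Writing the weighted mean with unknown fraction x of Bn-139:
138.95744·x + 139.91812·(1 − x) = 139.2527
(138.95744 − 139.91812)·x = 139.2527 − 139.91812
x = -0.66542 / -0.96068 = 0.69266 → 69.27% Bn-139, 30.73% Bn-140.

30.73%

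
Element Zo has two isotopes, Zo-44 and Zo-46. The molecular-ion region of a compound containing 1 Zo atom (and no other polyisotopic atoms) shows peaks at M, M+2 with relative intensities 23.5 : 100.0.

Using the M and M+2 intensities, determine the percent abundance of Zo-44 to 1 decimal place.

19.0%

Write p for the Zo-44 fraction. I(M+2)/I(M) = [C(1,1)·p^0·(1−p)] / p^1 = 1·(1−p)/p = 100.0/23.5 = 4.2553
(1−p)/p = 4.2553/1 = 4.2553  ⇒  p = 1/(1 + 4.2553) = 0.1903
Zo-44: 19.0%, Zo-46: 81.0%.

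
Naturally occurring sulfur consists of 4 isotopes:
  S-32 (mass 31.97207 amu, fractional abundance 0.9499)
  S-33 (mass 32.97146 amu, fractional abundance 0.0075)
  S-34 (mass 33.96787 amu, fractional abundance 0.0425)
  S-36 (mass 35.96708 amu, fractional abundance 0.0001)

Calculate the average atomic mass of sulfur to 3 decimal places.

32.065 amu

Weight each isotope mass by its fractional abundance: 0.9499 × 31.97207 + 0.0075 × 32.97146 + 0.0425 × 33.96787 + 0.0001 × 35.96708
= 30.370269 + 0.247286 + 1.443634 + 0.003597 = 32.064786 amu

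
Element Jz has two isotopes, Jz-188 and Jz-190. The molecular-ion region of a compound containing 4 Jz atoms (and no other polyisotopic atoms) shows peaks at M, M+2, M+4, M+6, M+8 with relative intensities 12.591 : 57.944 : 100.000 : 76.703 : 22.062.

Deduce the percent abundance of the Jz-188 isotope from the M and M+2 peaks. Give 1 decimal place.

Let p = fractional abundance of Jz-188. I(M+2)/I(M) = [C(4,1)·p^3·(1−p)] / p^4 = 4·(1−p)/p = 57.944/12.591 = 4.6020
(1−p)/p = 4.6020/4 = 1.1505  ⇒  p = 1/(1 + 1.1505) = 0.4650
Jz-188: 46.5%, Jz-190: 53.5%.

46.5%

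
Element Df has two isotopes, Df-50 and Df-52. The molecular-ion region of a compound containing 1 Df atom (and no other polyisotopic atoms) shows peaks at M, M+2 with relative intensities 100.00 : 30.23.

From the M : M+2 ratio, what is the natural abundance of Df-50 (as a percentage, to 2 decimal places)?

Let p = fractional abundance of Df-50. I(M+2)/I(M) = [C(1,1)·p^0·(1−p)] / p^1 = 1·(1−p)/p = 30.23/100.00 = 0.3023
(1−p)/p = 0.3023/1 = 0.3023  ⇒  p = 1/(1 + 0.3023) = 0.7679
Df-50: 76.79%, Df-52: 23.21%.

76.79%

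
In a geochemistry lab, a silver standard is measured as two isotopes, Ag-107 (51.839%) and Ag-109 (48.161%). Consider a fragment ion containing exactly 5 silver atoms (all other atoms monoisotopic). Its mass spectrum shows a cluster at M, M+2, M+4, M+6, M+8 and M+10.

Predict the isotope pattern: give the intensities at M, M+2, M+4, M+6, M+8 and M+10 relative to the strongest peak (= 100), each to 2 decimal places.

11.59 : 53.82 : 100.00 : 92.90 : 43.16 : 8.02

Expanding (0.51839 + 0.48161)^5:
P(M) = 0.51839^5 = 0.037435
P(M+2) = 5 × 0.51839^4 × 0.48161^1 = 0.173897
P(M+4) = 10 × 0.51839^3 × 0.48161^2 = 0.323118
P(M+6) = 10 × 0.51839^2 × 0.48161^3 = 0.300192
P(M+8) = 5 × 0.51839^1 × 0.48161^4 = 0.139447
P(M+10) = 0.48161^5 = 0.025911
The M+4 peak is largest (0.323118); scaling to 100 gives 11.59 : 53.82 : 100.00 : 92.90 : 43.16 : 8.02.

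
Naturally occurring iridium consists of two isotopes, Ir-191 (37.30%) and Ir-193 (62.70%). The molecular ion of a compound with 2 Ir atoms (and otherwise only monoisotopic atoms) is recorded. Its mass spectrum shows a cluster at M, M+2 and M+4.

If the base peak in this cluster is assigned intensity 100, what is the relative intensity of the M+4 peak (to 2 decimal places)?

84.05

Term probabilities: M 0.1391, M+2 0.4677, M+4 0.3931. Base peak = M+2.
P(M+2) = C(2,1) × 0.3730^1 × 0.6270^1 = 2 × 0.3730 × 0.6270 = 0.467742 (base)
P(M+4) = C(2,2) × 0.3730^0 × 0.6270^2 = 1 × 1.0000 × 0.393129 = 0.393129
Relative intensity = 0.393129 / 0.467742 × 100 = 84.05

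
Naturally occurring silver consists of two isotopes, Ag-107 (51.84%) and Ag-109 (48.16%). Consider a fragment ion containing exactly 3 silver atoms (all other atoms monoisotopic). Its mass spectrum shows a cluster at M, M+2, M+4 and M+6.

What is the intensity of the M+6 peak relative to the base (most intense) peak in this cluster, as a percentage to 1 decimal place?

28.8%

Binomial terms of (0.5184 + 0.4816)^3: M 0.1393, M+2 0.3883, M+4 0.3607, M+6 0.1117 → M+2 is the base peak.
P(M+2) = C(3,1) × 0.5184^2 × 0.4816^1 = 3 × 0.26873856 × 0.4816 = 0.388273 (base)
P(M+6) = C(3,3) × 0.5184^0 × 0.4816^3 = 1 × 1.0000 × 0.11170161 = 0.111702
Relative intensity = 0.111702 / 0.388273 × 100 = 28.8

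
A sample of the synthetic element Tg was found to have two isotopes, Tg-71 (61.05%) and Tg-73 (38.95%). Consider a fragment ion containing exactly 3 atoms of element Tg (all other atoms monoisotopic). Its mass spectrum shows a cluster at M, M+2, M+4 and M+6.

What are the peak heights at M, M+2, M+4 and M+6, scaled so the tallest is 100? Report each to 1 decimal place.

Each Tg atom is independently Tg-71 (p = 0.6105) or Tg-73 (q = 0.3895); the cluster is the binomial expansion (p + q)^3.
P(M) = 0.6105^3 = 0.227540
P(M+2) = 3 × 0.6105^2 × 0.3895^1 = 0.435512
P(M+4) = 3 × 0.6105^1 × 0.3895^2 = 0.277857
P(M+6) = 0.3895^3 = 0.059091
The M+2 peak is largest (0.435512); scaling to 100 gives 52.2 : 100.0 : 63.8 : 13.6.

52.2 : 100.0 : 63.8 : 13.6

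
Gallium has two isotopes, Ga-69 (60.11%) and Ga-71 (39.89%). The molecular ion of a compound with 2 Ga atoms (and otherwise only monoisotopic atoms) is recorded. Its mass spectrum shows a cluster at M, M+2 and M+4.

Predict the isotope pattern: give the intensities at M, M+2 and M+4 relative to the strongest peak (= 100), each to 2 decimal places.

The 2 Ga atoms are independent, so intensities follow the terms of (0.6011 + 0.3989)^2.
P(M) = 0.6011^2 = 0.361321
P(M+2) = 2 × 0.6011^1 × 0.3989^1 = 0.479558
P(M+4) = 0.3989^2 = 0.159121
The M+2 peak is largest (0.479558); scaling to 100 gives 75.34 : 100.00 : 33.18.

75.34 : 100.00 : 33.18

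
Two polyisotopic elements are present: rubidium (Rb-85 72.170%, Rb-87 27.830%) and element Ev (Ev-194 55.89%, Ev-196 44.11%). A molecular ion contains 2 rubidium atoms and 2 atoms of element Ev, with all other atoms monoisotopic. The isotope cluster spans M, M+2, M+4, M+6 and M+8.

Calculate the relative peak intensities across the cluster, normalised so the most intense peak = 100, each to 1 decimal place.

42.6 : 100.0 : 84.6 : 30.4 : 3.9

Rubidium pattern (n=2): 0.52085089 : 0.40169822 : 0.07745089
Element Ev pattern (n=2): 0.31236921 : 0.49306158 : 0.19456921
Convolve the two distributions (both contribute in 2-u steps):
  M: 0.52085089×0.31236921 = 0.162698
  M+2: 0.52085089×0.49306158 + 0.40169822×0.31236921 = 0.382290
  M+4: 0.52085089×0.19456921 + 0.40169822×0.49306158 + 0.07745089×0.31236921 = 0.323597
  M+6: 0.40169822×0.19456921 + 0.07745089×0.49306158 = 0.116346
  M+8: 0.07745089×0.19456921 = 0.015070
Scale to base peak (0.382290) = 100: 42.6 : 100.0 : 84.6 : 30.4 : 3.9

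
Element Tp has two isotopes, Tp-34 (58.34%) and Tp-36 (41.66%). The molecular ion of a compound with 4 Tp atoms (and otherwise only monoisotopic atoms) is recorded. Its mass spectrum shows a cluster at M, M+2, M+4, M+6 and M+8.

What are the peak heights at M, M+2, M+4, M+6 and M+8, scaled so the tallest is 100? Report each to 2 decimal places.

The 4 Tp atoms are independent, so intensities follow the terms of (0.5834 + 0.4166)^4.
P(M) = 0.5834^4 = 0.115842
P(M+2) = 4 × 0.5834^3 × 0.4166^1 = 0.330886
P(M+4) = 6 × 0.5834^2 × 0.4166^2 = 0.354424
P(M+6) = 4 × 0.5834^1 × 0.4166^3 = 0.168727
P(M+8) = 0.4166^4 = 0.030122
The M+4 peak is largest (0.354424); scaling to 100 gives 32.68 : 93.36 : 100.00 : 47.61 : 8.50.

32.68 : 93.36 : 100.00 : 47.61 : 8.50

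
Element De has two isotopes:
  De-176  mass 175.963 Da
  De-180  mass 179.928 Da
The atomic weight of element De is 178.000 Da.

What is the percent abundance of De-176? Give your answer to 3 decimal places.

48.625%

With x = fraction of De-176 (so De-180 is 1 − x):
175.963·x + 179.928·(1 − x) = 178.000
(175.963 − 179.928)·x = 178.000 − 179.928
x = -1.928 / -3.965 = 0.48625 → 48.625% De-176, 51.375% De-180.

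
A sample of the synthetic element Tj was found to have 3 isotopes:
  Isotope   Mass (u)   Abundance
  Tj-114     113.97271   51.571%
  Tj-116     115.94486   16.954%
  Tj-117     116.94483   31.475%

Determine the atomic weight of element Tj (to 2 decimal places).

Average mass = Σ (abundance × isotope mass) = 0.51571 × 113.97271 + 0.16954 × 115.94486 + 0.31475 × 116.94483
= 58.776866 + 19.657292 + 36.808385 = 115.242543 u

115.24 u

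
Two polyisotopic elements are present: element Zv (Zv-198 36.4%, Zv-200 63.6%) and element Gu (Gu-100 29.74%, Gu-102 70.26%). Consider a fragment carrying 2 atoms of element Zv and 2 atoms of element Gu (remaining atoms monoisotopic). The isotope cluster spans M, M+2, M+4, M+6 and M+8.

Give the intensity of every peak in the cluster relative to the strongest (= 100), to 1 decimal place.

2.9 : 24.2 : 74.1 : 100.0 : 50.2

Element Zv pattern (n=2): 0.132496 : 0.463008 : 0.404496
Element Gu pattern (n=2): 0.08844676 : 0.41790648 : 0.49364676
Convolve the two distributions (both contribute in 2-u steps):
  M: 0.132496×0.08844676 = 0.011719
  M+2: 0.132496×0.41790648 + 0.463008×0.08844676 = 0.096322
  M+4: 0.132496×0.49364676 + 0.463008×0.41790648 + 0.404496×0.08844676 = 0.294677
  M+6: 0.463008×0.49364676 + 0.404496×0.41790648 = 0.397604
  M+8: 0.404496×0.49364676 = 0.199678
Scale to base peak (0.397604) = 100: 2.9 : 24.2 : 74.1 : 100.0 : 50.2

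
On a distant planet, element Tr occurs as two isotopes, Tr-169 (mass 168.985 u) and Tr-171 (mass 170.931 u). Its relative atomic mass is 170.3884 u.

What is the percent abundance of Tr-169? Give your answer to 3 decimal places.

With x = fraction of Tr-169 (so Tr-171 is 1 − x):
168.985·x + 170.931·(1 − x) = 170.3884
(168.985 − 170.931)·x = 170.3884 − 170.931
x = -0.5426 / -1.946 = 0.27883 → 27.883% Tr-169, 72.117% Tr-171.

27.883%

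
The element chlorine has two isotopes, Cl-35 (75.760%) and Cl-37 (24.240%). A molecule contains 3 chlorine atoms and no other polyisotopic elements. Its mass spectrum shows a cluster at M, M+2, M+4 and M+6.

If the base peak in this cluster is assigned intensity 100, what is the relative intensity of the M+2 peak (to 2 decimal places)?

95.99

Binomial terms of (0.75760 + 0.24240)^3: M 0.4348, M+2 0.4174, M+4 0.1335, M+6 0.0142 → M is the base peak.
P(M) = C(3,0) × 0.75760^3 × 0.24240^0 = 1 × 0.4348304 × 1.0000 = 0.434830 (base)
P(M+2) = C(3,1) × 0.75760^2 × 0.24240^1 = 3 × 0.57395776 × 0.2424 = 0.417382
Relative intensity = 0.417382 / 0.434830 × 100 = 95.99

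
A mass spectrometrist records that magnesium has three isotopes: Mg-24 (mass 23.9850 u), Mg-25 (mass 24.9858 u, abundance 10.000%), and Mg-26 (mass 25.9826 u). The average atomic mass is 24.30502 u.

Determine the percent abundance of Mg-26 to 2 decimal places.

Let x and y be the fractions of Mg-24 and Mg-26. Then x + y = 1 − 0.10000 = 0.90000 and 23.9850x + 25.9826y = 24.30502 − 0.10000×24.9858 = 21.80644.
Substituting: 23.9850x + 25.9826(0.90000 − x) = 21.80644
(23.9850 − 25.9826)x = -1.5779  ⇒  x = 0.78990, y = 0.11010
Mg-24: 78.99%, Mg-26: 11.01%.

11.01%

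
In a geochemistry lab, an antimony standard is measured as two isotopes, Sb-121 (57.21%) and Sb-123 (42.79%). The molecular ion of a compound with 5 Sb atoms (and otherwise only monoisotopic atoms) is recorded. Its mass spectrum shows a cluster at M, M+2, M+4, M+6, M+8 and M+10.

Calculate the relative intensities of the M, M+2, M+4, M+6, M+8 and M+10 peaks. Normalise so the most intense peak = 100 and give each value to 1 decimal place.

The 5 Sb atoms are independent, so intensities follow the terms of (0.5721 + 0.4279)^5.
P(M) = 0.5721^5 = 0.061286
P(M+2) = 5 × 0.5721^4 × 0.4279^1 = 0.229192
P(M+4) = 10 × 0.5721^3 × 0.4279^2 = 0.342847
P(M+6) = 10 × 0.5721^2 × 0.4279^3 = 0.256431
P(M+8) = 5 × 0.5721^1 × 0.4279^4 = 0.095898
P(M+10) = 0.4279^5 = 0.014345
The M+4 peak is largest (0.342847); scaling to 100 gives 17.9 : 66.8 : 100.0 : 74.8 : 28.0 : 4.2.

17.9 : 66.8 : 100.0 : 74.8 : 28.0 : 4.2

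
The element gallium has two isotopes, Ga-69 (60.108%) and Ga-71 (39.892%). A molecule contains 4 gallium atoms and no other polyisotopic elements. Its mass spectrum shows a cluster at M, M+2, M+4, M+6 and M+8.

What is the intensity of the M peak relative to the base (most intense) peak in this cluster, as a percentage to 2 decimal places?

(0.60108 + 0.39892)^4 gives M 0.1305, M+2 0.3465, M+4 0.3450, M+6 0.1526, M+8 0.0253; the largest is M+2.
P(M+2) = C(4,1) × 0.60108^3 × 0.39892^1 = 4 × 0.2171685 × 0.39892 = 0.346531 (base)
P(M) = C(4,0) × 0.60108^4 × 0.39892^0 = 1 × 0.13053564 × 1.0000 = 0.130536
Relative intensity = 0.130536 / 0.346531 × 100 = 37.67

37.67%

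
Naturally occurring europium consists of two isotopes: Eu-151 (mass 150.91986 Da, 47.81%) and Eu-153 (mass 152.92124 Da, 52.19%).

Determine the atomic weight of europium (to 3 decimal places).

151.964 Da

Average mass = Σ (abundance × isotope mass) = 0.4781 × 150.91986 + 0.5219 × 152.92124
= 72.154785 + 79.809595 = 151.964380 Da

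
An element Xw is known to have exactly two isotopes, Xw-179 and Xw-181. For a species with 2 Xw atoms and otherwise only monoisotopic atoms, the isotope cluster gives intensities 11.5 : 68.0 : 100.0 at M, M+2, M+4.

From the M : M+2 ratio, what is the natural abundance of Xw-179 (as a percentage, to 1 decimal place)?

25.3%

If p is the fraction of Xw that is Xw-179, then I(M+2)/I(M) = [C(2,1)·p^1·(1−p)] / p^2 = 2·(1−p)/p = 68.0/11.5 = 5.9130
(1−p)/p = 5.9130/2 = 2.9565  ⇒  p = 1/(1 + 2.9565) = 0.2527
Xw-179: 25.3%, Xw-181: 74.7%.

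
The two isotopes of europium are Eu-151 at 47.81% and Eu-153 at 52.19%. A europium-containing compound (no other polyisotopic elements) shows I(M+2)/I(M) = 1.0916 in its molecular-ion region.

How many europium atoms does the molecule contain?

1

For n independent Eu atoms, I(M+2)/I(M) = n · (abundance Eu-153) / (abundance Eu-151) = n · 0.5219/0.4781.
n = 1.0916 × 0.4781/0.5219 = 1.00 ≈ 1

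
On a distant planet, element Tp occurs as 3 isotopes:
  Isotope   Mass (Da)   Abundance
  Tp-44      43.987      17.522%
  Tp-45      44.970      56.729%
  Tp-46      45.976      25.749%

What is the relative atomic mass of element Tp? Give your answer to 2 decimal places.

The abundance-weighted mean is 0.17522 × 43.987 + 0.56729 × 44.970 + 0.25749 × 45.976
= 7.7074 + 25.5110 + 11.8384 = 45.0568 Da

45.06 Da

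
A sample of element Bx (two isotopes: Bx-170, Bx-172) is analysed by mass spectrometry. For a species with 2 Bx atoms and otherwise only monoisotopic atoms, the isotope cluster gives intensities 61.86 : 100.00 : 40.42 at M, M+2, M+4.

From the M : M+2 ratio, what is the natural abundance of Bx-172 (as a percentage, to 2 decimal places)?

If p is the fraction of Bx that is Bx-170, then I(M+2)/I(M) = [C(2,1)·p^1·(1−p)] / p^2 = 2·(1−p)/p = 100.00/61.86 = 1.6166
(1−p)/p = 1.6166/2 = 0.8083  ⇒  p = 1/(1 + 0.8083) = 0.5530
Bx-170: 55.30%, Bx-172: 44.70%.

44.70%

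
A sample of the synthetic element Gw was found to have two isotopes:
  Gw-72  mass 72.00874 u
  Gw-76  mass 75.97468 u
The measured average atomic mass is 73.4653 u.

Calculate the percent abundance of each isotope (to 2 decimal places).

Gw-72: 63.27%, Gw-76: 36.73%

With x = fraction of Gw-72 (so Gw-76 is 1 − x):
72.00874·x + 75.97468·(1 − x) = 73.4653
(72.00874 − 75.97468)·x = 73.4653 − 75.97468
x = -2.50938 / -3.96594 = 0.63273 → 63.27% Gw-72, 36.73% Gw-76.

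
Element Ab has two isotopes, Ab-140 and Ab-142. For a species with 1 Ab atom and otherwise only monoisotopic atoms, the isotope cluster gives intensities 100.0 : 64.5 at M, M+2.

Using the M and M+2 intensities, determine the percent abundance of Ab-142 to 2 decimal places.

Let p = fractional abundance of Ab-140. I(M+2)/I(M) = [C(1,1)·p^0·(1−p)] / p^1 = 1·(1−p)/p = 64.5/100.0 = 0.6450
(1−p)/p = 0.6450/1 = 0.6450  ⇒  p = 1/(1 + 0.6450) = 0.6079
Ab-140: 60.79%, Ab-142: 39.21%.

39.21%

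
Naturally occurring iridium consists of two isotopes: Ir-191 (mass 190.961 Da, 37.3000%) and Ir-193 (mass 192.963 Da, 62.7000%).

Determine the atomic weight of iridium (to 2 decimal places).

Average mass = Σ (abundance × isotope mass) = 0.373000 × 190.961 + 0.627000 × 192.963
= 71.2285 + 120.9878 = 192.2163 Da

192.22 Da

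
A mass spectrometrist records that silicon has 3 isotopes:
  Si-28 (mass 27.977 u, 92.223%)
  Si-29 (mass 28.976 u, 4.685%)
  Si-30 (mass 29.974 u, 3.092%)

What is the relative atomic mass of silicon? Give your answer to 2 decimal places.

28.09 u

Weight each isotope mass by its fractional abundance: 0.92223 × 27.977 + 0.04685 × 28.976 + 0.03092 × 29.974
= 25.8012 + 1.3575 + 0.9268 = 28.0855 u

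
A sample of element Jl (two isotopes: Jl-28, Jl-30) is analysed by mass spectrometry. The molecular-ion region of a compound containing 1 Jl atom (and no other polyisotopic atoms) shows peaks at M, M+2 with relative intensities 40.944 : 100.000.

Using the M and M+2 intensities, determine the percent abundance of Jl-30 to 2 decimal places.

70.95%

Write p for the Jl-28 fraction. I(M+2)/I(M) = [C(1,1)·p^0·(1−p)] / p^1 = 1·(1−p)/p = 100.000/40.944 = 2.4424
(1−p)/p = 2.4424/1 = 2.4424  ⇒  p = 1/(1 + 2.4424) = 0.2905
Jl-28: 29.05%, Jl-30: 70.95%.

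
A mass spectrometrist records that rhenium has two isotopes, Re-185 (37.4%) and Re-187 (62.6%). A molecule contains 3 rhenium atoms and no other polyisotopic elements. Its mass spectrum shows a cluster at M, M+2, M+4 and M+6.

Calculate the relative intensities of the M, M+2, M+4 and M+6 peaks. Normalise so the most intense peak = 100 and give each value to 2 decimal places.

11.90 : 59.74 : 100.00 : 55.79

Each Re atom is independently Re-185 (p = 0.374) or Re-187 (q = 0.626); the cluster is the binomial expansion (p + q)^3.
P(M) = 0.374^3 = 0.052314
P(M+2) = 3 × 0.374^2 × 0.626^1 = 0.262687
P(M+4) = 3 × 0.374^1 × 0.626^2 = 0.439685
P(M+6) = 0.626^3 = 0.245314
The M+4 peak is largest (0.439685); scaling to 100 gives 11.90 : 59.74 : 100.00 : 55.79.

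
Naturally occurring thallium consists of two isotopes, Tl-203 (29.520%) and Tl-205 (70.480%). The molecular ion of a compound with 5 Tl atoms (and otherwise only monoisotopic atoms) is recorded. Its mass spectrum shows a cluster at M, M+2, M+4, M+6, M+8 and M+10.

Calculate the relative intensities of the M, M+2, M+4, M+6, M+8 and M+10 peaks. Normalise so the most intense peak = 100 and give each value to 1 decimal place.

0.6 : 7.3 : 35.1 : 83.8 : 100.0 : 47.8

Each Tl atom is independently Tl-203 (p = 0.29520) or Tl-205 (q = 0.70480); the cluster is the binomial expansion (p + q)^5.
P(M) = 0.29520^5 = 0.002242
P(M+2) = 5 × 0.29520^4 × 0.70480^1 = 0.026761
P(M+4) = 10 × 0.29520^3 × 0.70480^2 = 0.127785
P(M+6) = 10 × 0.29520^2 × 0.70480^3 = 0.305092
P(M+8) = 5 × 0.29520^1 × 0.70480^4 = 0.364208
P(M+10) = 0.70480^5 = 0.173912
The M+8 peak is largest (0.364208); scaling to 100 gives 0.6 : 7.3 : 35.1 : 83.8 : 100.0 : 47.8.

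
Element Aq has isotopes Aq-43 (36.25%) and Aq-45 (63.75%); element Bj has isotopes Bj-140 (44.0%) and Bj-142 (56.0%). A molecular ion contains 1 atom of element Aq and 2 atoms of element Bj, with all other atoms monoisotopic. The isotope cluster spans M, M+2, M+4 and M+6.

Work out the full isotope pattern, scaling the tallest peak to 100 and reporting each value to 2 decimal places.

Element Aq pattern (n=1): 0.3625 : 0.6375
Element Bj pattern (n=2): 0.1936 : 0.4928 : 0.3136
Convolve the two distributions (both contribute in 2-u steps):
  M: 0.3625×0.1936 = 0.070180
  M+2: 0.3625×0.4928 + 0.6375×0.1936 = 0.302060
  M+4: 0.3625×0.3136 + 0.6375×0.4928 = 0.427840
  M+6: 0.6375×0.3136 = 0.199920
Scale to base peak (0.427840) = 100: 16.40 : 70.60 : 100.00 : 46.73

16.40 : 70.60 : 100.00 : 46.73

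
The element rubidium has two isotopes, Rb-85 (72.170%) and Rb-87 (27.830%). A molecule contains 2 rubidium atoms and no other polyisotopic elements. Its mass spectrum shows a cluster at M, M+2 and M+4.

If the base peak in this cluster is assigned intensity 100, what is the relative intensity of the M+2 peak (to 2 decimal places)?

77.12

Term probabilities: M 0.5209, M+2 0.4017, M+4 0.0775. Base peak = M.
P(M) = C(2,0) × 0.72170^2 × 0.27830^0 = 1 × 0.52085089 × 1.0000 = 0.520851 (base)
P(M+2) = C(2,1) × 0.72170^1 × 0.27830^1 = 2 × 0.7217 × 0.2783 = 0.401698
Relative intensity = 0.401698 / 0.520851 × 100 = 77.12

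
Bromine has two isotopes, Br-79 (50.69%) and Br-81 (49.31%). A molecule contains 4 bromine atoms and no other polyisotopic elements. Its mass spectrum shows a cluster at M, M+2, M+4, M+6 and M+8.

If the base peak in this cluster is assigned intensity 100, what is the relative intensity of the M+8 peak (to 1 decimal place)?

15.8

Term probabilities: M 0.0660, M+2 0.2569, M+4 0.3749, M+6 0.2431, M+8 0.0591. Base peak = M+4.
P(M+4) = C(4,2) × 0.5069^2 × 0.4931^2 = 6 × 0.25694761 × 0.24314761 = 0.374857 (base)
P(M+8) = C(4,4) × 0.5069^0 × 0.4931^4 = 1 × 1.0000 × 0.05912076 = 0.059121
Relative intensity = 0.059121 / 0.374857 × 100 = 15.8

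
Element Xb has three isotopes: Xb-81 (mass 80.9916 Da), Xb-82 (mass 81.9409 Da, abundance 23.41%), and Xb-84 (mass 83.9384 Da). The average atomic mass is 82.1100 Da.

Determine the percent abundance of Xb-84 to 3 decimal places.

30.412%

The remaining 76.59% is split between Xb-81 (fraction x) and Xb-84 (fraction 0.7659 − x).
Substituting: 80.9916x + 83.9384(0.7659 − x) = 62.92763531
(80.9916 − 83.9384)x = -1.36078525  ⇒  x = 0.46178, y = 0.30412
Xb-81: 46.178%, Xb-84: 30.412%.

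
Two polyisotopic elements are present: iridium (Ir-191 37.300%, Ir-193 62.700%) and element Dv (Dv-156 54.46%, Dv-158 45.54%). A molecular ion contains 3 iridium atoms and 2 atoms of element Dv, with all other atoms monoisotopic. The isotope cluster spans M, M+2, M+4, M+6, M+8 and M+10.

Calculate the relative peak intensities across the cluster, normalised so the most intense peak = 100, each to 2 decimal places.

Iridium pattern (n=3): 0.05189512 : 0.26170165 : 0.43991135 : 0.24649188
Element Dv pattern (n=2): 0.29658916 : 0.49602168 : 0.20738916
Convolve the two distributions (both contribute in 2-u steps):
  M: 0.05189512×0.29658916 = 0.015392
  M+2: 0.05189512×0.49602168 + 0.26170165×0.29658916 = 0.103359
  M+4: 0.05189512×0.20738916 + 0.26170165×0.49602168 + 0.43991135×0.29658916 = 0.271045
  M+6: 0.26170165×0.20738916 + 0.43991135×0.49602168 + 0.24649188×0.29658916 = 0.345586
  M+8: 0.43991135×0.20738916 + 0.24649188×0.49602168 = 0.213498
  M+10: 0.24649188×0.20738916 = 0.051120
Scale to base peak (0.345586) = 100: 4.45 : 29.91 : 78.43 : 100.00 : 61.78 : 14.79

4.45 : 29.91 : 78.43 : 100.00 : 61.78 : 14.79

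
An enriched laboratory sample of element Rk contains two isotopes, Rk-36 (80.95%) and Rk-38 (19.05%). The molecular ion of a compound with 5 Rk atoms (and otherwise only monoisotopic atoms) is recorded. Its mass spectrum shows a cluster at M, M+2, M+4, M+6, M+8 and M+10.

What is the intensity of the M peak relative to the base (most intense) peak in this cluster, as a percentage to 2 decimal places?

Term probabilities: M 0.3476, M+2 0.4090, M+4 0.1925, M+6 0.0453, M+8 0.0053, M+10 0.0003. Base peak = M+2.
P(M+2) = C(5,1) × 0.8095^4 × 0.1905^1 = 5 × 0.42940531 × 0.1905 = 0.409009 (base)
P(M) = C(5,0) × 0.8095^5 × 0.1905^0 = 1 × 0.3476036 × 1.0000 = 0.347604
Relative intensity = 0.347604 / 0.409009 × 100 = 84.99

84.99%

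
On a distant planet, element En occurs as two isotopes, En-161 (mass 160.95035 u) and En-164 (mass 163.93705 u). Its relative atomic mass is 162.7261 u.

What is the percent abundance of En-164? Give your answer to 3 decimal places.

59.455%

Let x be the fractional abundance of En-161; then En-164 has abundance 1 − x.
160.95035·x + 163.93705·(1 − x) = 162.7261
(160.95035 − 163.93705)·x = 162.7261 − 163.93705
x = -1.21095 / -2.98670 = 0.40545 → 40.545% En-161, 59.455% En-164.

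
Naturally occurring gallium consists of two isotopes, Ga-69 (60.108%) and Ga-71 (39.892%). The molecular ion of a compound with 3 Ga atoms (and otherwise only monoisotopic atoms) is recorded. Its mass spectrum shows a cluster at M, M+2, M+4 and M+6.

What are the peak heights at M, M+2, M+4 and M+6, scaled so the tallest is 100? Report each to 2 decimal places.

Each Ga atom is independently Ga-69 (p = 0.60108) or Ga-71 (q = 0.39892); the cluster is the binomial expansion (p + q)^3.
P(M) = 0.60108^3 = 0.217169
P(M+2) = 3 × 0.60108^2 × 0.39892^1 = 0.432386
P(M+4) = 3 × 0.60108^1 × 0.39892^2 = 0.286963
P(M+6) = 0.39892^3 = 0.063483
The M+2 peak is largest (0.432386); scaling to 100 gives 50.23 : 100.00 : 66.37 : 14.68.

50.23 : 100.00 : 66.37 : 14.68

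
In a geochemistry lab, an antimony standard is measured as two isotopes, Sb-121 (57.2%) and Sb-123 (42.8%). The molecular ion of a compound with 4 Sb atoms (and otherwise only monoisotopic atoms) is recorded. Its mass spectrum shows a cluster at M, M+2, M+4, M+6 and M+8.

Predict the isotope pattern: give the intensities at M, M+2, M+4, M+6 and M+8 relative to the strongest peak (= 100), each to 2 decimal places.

29.77 : 89.10 : 100.00 : 49.88 : 9.33

Each Sb atom is independently Sb-121 (p = 0.572) or Sb-123 (q = 0.428); the cluster is the binomial expansion (p + q)^4.
P(M) = 0.572^4 = 0.107049
P(M+2) = 4 × 0.572^3 × 0.428^1 = 0.320400
P(M+4) = 6 × 0.572^2 × 0.428^2 = 0.359609
P(M+6) = 4 × 0.572^1 × 0.428^3 = 0.179385
P(M+8) = 0.428^4 = 0.033556
The M+4 peak is largest (0.359609); scaling to 100 gives 29.77 : 89.10 : 100.00 : 49.88 : 9.33.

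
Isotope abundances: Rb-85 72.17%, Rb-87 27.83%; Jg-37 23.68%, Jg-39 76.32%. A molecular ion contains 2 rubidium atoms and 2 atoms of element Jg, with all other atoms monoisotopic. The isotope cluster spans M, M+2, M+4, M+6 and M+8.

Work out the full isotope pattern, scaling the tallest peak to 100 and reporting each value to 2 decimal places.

Rubidium pattern (n=2): 0.52085089 : 0.40169822 : 0.07745089
Element Jg pattern (n=2): 0.05607424 : 0.36145152 : 0.58247424
Convolve the two distributions (both contribute in 2-u steps):
  M: 0.52085089×0.05607424 = 0.029206
  M+2: 0.52085089×0.36145152 + 0.40169822×0.05607424 = 0.210787
  M+4: 0.52085089×0.58247424 + 0.40169822×0.36145152 + 0.07745089×0.05607424 = 0.452920
  M+6: 0.40169822×0.58247424 + 0.07745089×0.36145152 = 0.261974
  M+8: 0.07745089×0.58247424 = 0.045113
Scale to base peak (0.452920) = 100: 6.45 : 46.54 : 100.00 : 57.84 : 9.96

6.45 : 46.54 : 100.00 : 57.84 : 9.96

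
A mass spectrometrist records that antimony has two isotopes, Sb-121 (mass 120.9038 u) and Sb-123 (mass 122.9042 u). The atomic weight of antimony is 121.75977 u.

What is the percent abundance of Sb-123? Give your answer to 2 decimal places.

Let x be the fractional abundance of Sb-121; then Sb-123 has abundance 1 − x.
120.9038·x + 122.9042·(1 − x) = 121.75977
(120.9038 − 122.9042)·x = 121.75977 − 122.9042
x = -1.14443 / -2.0004 = 0.57210 → 57.21% Sb-121, 42.79% Sb-123.

42.79%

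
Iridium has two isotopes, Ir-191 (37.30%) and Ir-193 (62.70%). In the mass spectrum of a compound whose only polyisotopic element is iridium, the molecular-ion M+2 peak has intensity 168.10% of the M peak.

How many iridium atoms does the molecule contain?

1

With n Ir atoms, P(M+2)/P(M) = C(n,1)·p^(n−1)q / p^n = n·q/p = n · 0.6270/0.3730.
n = 1.6810 × 0.3730/0.6270 = 1.00 ≈ 1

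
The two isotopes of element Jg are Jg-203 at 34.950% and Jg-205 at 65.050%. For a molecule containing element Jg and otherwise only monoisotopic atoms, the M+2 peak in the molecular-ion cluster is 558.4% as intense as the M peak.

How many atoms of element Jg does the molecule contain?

3

With n Jg atoms, P(M+2)/P(M) = C(n,1)·p^(n−1)q / p^n = n·q/p = n · 0.65050/0.34950.
n = 5.584 × 0.34950/0.65050 = 3.00 ≈ 3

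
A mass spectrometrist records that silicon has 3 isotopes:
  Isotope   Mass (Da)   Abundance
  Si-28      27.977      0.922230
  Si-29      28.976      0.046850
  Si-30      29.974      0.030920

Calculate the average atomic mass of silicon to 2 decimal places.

The abundance-weighted mean is 0.922230 × 27.977 + 0.046850 × 28.976 + 0.030920 × 29.974
= 25.8012 + 1.3575 + 0.9268 = 28.0855 Da

28.09 Da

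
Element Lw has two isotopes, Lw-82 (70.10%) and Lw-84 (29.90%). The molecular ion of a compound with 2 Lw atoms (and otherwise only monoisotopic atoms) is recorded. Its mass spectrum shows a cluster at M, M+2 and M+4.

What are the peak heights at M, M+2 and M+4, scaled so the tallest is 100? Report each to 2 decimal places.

Expanding (0.7010 + 0.2990)^2:
P(M) = 0.7010^2 = 0.491401
P(M+2) = 2 × 0.7010^1 × 0.2990^1 = 0.419198
P(M+4) = 0.2990^2 = 0.089401
The M peak is largest (0.491401); scaling to 100 gives 100.00 : 85.31 : 18.19.

100.00 : 85.31 : 18.19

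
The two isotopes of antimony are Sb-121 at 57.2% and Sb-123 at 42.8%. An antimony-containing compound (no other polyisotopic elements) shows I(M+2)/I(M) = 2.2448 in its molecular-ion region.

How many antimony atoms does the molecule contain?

3

The M+2/M ratio from n Sb atoms is n · q/p = n · 0.428/0.572.
n = 2.2448 × 0.572/0.428 = 3.00 ≈ 3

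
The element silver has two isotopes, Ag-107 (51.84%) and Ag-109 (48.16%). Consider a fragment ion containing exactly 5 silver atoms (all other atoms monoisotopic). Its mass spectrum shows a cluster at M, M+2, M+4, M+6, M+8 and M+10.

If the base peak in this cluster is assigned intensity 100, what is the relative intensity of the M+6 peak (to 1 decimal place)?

92.9

Term probabilities: M 0.0374, M+2 0.1739, M+4 0.3231, M+6 0.3002, M+8 0.1394, M+10 0.0259. Base peak = M+4.
P(M+4) = C(5,2) × 0.5184^3 × 0.4816^2 = 10 × 0.13931407 × 0.23193856 = 0.323123 (base)
P(M+6) = C(5,3) × 0.5184^2 × 0.4816^3 = 10 × 0.26873856 × 0.11170161 = 0.300185
Relative intensity = 0.300185 / 0.323123 × 100 = 92.9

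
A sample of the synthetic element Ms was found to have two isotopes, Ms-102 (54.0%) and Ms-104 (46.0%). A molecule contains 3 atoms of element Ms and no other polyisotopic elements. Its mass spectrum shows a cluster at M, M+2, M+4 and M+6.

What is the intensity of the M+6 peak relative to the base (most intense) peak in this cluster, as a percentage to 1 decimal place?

Term probabilities: M 0.1575, M+2 0.4024, M+4 0.3428, M+6 0.0973. Base peak = M+2.
P(M+2) = C(3,1) × 0.540^2 × 0.460^1 = 3 × 0.2916 × 0.4600 = 0.402408 (base)
P(M+6) = C(3,3) × 0.540^0 × 0.460^3 = 1 × 1.0000 × 0.097336 = 0.097336
Relative intensity = 0.097336 / 0.402408 × 100 = 24.2

24.2%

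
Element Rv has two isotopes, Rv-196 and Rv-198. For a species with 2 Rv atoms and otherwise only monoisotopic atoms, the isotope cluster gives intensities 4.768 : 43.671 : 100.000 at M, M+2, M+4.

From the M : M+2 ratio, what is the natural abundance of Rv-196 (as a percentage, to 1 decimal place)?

Let p = fractional abundance of Rv-196. I(M+2)/I(M) = [C(2,1)·p^1·(1−p)] / p^2 = 2·(1−p)/p = 43.671/4.768 = 9.1592
(1−p)/p = 9.1592/2 = 4.5796  ⇒  p = 1/(1 + 4.5796) = 0.1792
Rv-196: 17.9%, Rv-198: 82.1%.

17.9%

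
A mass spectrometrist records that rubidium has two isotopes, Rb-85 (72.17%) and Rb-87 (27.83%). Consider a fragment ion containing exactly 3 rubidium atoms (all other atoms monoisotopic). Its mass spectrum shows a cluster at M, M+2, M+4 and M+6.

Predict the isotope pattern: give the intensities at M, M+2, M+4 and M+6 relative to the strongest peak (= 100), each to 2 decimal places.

86.44 : 100.00 : 38.56 : 4.96

The 3 Rb atoms are independent, so intensities follow the terms of (0.7217 + 0.2783)^3.
P(M) = 0.7217^3 = 0.375898
P(M+2) = 3 × 0.7217^2 × 0.2783^1 = 0.434858
P(M+4) = 3 × 0.7217^1 × 0.2783^2 = 0.167689
P(M+6) = 0.2783^3 = 0.021555
The M+2 peak is largest (0.434858); scaling to 100 gives 86.44 : 100.00 : 38.56 : 4.96.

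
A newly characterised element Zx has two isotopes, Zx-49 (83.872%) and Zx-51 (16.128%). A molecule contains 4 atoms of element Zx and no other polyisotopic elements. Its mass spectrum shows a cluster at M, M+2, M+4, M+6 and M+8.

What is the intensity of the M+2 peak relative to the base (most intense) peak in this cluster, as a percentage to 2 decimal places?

Term probabilities: M 0.4948, M+2 0.3806, M+4 0.1098, M+6 0.0141, M+8 0.0007. Base peak = M.
P(M) = C(4,0) × 0.83872^4 × 0.16128^0 = 1 × 0.49484364 × 1.0000 = 0.494844 (base)
P(M+2) = C(4,1) × 0.83872^3 × 0.16128^1 = 4 × 0.58999862 × 0.16128 = 0.380620
Relative intensity = 0.380620 / 0.494844 × 100 = 76.92

76.92%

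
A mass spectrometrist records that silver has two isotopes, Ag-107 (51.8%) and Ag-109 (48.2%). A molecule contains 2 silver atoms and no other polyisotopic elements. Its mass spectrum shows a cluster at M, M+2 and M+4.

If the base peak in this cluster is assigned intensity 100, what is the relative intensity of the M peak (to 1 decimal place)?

53.7

(0.518 + 0.482)^2 gives M 0.2683, M+2 0.4994, M+4 0.2323; the largest is M+2.
P(M+2) = C(2,1) × 0.518^1 × 0.482^1 = 2 × 0.5180 × 0.4820 = 0.499352 (base)
P(M) = C(2,0) × 0.518^2 × 0.482^0 = 1 × 0.268324 × 1.0000 = 0.268324
Relative intensity = 0.268324 / 0.499352 × 100 = 53.7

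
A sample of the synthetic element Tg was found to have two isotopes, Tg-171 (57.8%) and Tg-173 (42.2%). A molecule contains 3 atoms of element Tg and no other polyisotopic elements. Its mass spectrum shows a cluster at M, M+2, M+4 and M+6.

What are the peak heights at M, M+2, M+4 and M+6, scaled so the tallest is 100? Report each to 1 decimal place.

45.7 : 100.0 : 73.0 : 17.8

The 3 Tg atoms are independent, so intensities follow the terms of (0.578 + 0.422)^3.
P(M) = 0.578^3 = 0.193101
P(M+2) = 3 × 0.578^2 × 0.422^1 = 0.422950
P(M+4) = 3 × 0.578^1 × 0.422^2 = 0.308798
P(M+6) = 0.422^3 = 0.075151
The M+2 peak is largest (0.422950); scaling to 100 gives 45.7 : 100.0 : 73.0 : 17.8.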